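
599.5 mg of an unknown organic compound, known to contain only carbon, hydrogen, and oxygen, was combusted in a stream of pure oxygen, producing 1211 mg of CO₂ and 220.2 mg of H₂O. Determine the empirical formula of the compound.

mol C = 1.211 g CO₂ ÷ 44.009 g/mol = 0.027517 mol
mol H = 2 × 0.2202 g H₂O ÷ 18.015 g/mol = 0.024446 mol
mass O = 0.5995 − (0.33051 + 0.024642) = 0.24435 g → mol O = 0.24435 ÷ 15.999 = 0.015273 mol
Divide by the smallest (0.015273 mol): C 1.802, H 1.601, O 1.000
Multiplying each by 5 gives whole numbers: C 9.01, H 8.00, O 5.00

C9H8O5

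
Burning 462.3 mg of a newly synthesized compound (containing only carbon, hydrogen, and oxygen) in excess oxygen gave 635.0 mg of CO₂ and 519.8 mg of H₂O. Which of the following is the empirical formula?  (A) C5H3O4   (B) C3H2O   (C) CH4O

(C) CH4O

mol C = 0.6350 g CO₂ ÷ 44.009 g/mol = 0.014429 mol
mol H = 2 × 0.5198 g H₂O ÷ 18.015 g/mol = 0.057707 mol
mass O = 0.4623 − (0.17331 + 0.058169) = 0.23083 g → mol O = 0.23083 ÷ 15.999 = 0.014428 mol
Divide by the smallest (0.014428 mol): C 1.000, H 4.000, O 1.000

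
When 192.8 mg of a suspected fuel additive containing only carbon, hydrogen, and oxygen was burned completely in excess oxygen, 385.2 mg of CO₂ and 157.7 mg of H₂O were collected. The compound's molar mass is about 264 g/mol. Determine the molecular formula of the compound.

C12H24O6

mol C = 0.3852 g CO₂ ÷ 44.009 g/mol = 0.0087528 mol
mol H = 2 × 0.1577 g H₂O ÷ 18.015 g/mol = 0.017508 mol
mass O = 0.1928 − (0.10513 + 0.017648) = 0.070023 g → mol O = 0.070023 ÷ 15.999 = 0.0043767 mol
Divide by the smallest (0.0043767 mol): C 2.000, H 4.000, O 1.000
Empirical formula: C2H4O
Empirical-formula mass = 44.05 g/mol; 264 ÷ 44.05 ≈ 6, so the molecular formula is C12H24O6.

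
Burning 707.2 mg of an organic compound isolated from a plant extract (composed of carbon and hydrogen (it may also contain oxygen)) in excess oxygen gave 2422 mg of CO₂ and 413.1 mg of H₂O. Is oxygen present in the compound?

mol C = 2.422 g CO₂ ÷ 44.009 g/mol = 0.055034 mol
mol H = 2 × 0.4131 g H₂O ÷ 18.015 g/mol = 0.045862 mol
C and H together account for 0.70724 g — essentially the entire 0.7072 g sample — so the compound contains no oxygen.

no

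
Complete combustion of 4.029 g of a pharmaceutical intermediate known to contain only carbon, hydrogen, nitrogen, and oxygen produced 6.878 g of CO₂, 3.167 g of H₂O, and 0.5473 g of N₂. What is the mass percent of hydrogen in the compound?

mol C = 6.878 g CO₂ ÷ 44.009 g/mol = 0.15629 mol
mol H = 2 × 3.167 g H₂O ÷ 18.015 g/mol = 0.35160 mol
mol N = 2 × 0.5473 g N₂ ÷ 28.014 g/mol = 0.039073 mol
mass O = 4.029 − (1.8772 + 0.35441 + 0.54730) = 1.2501 g → mol O = 1.2501 ÷ 15.999 = 0.078138 mol
mass % H = 0.35441 g ÷ 4.029 g × 100%

8.80%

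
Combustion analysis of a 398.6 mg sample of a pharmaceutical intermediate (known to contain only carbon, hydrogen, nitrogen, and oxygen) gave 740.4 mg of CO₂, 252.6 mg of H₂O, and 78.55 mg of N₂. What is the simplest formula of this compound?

C3H5NO

mol C = 0.7404 g CO₂ ÷ 44.009 g/mol = 0.016824 mol
mol H = 2 × 0.2526 g H₂O ÷ 18.015 g/mol = 0.028043 mol
mol N = 2 × 0.07855 g N₂ ÷ 28.014 g/mol = 0.0056079 mol
mass O = 0.3986 − (0.20207 + 0.028268 + 0.078550) = 0.089711 g → mol O = 0.089711 ÷ 15.999 = 0.0056073 mol
Divide by the smallest (0.0056073 mol): C 3.000, H 5.001, N 1.000, O 1.000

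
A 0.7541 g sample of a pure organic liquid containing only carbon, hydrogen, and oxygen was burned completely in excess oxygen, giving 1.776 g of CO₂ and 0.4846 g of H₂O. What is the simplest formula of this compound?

mol C = 1.776 g CO₂ ÷ 44.009 g/mol = 0.040355 mol
mol H = 2 × 0.4846 g H₂O ÷ 18.015 g/mol = 0.053800 mol
mass O = 0.7541 − (0.48471 + 0.054230) = 0.21516 g → mol O = 0.21516 ÷ 15.999 = 0.013448 mol
Divide by the smallest (0.013448 mol): C 3.001, H 4.000, O 1.000

C3H4O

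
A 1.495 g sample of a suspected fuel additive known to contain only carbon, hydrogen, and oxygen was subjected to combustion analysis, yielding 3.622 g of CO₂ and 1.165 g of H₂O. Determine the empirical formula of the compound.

mol C = 3.622 g CO₂ ÷ 44.009 g/mol = 0.082301 mol
mol H = 2 × 1.165 g H₂O ÷ 18.015 g/mol = 0.12934 mol
mass O = 1.495 − (0.98852 + 0.13037) = 0.37611 g → mol O = 0.37611 ÷ 15.999 = 0.023508 mol
Divide by the smallest (0.023508 mol): C 3.501, H 5.502, O 1.000
Multiplying each by 2 gives whole numbers: C 7.00, H 11.00, O 2.00

C7H11O2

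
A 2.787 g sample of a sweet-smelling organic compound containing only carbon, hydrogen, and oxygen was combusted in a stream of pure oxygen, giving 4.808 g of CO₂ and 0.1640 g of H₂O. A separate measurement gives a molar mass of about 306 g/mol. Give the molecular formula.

mol C = 4.808 g CO₂ ÷ 44.009 g/mol = 0.10925 mol
mol H = 2 × 0.1640 g H₂O ÷ 18.015 g/mol = 0.018207 mol
mass O = 2.787 − (1.3122 + 0.018353) = 1.4564 g → mol O = 1.4564 ÷ 15.999 = 0.091033 mol
Divide by the smallest (0.018207 mol): C 6.000, H 1.000, O 5.000
Empirical formula: C6HO5
Empirical-formula mass = 153.07 g/mol; 306 ÷ 153.07 ≈ 2, so the molecular formula is C12H2O10.

C12H2O10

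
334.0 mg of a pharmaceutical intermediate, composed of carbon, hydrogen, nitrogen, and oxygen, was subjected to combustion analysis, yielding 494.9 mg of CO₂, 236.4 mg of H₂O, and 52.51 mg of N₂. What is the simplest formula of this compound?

mol C = 0.4949 g CO₂ ÷ 44.009 g/mol = 0.011245 mol
mol H = 2 × 0.2364 g H₂O ÷ 18.015 g/mol = 0.026245 mol
mol N = 2 × 0.05251 g N₂ ÷ 28.014 g/mol = 0.0037488 mol
mass O = 0.3340 − (0.13507 + 0.026455 + 0.052510) = 0.11997 g → mol O = 0.11997 ÷ 15.999 = 0.0074984 mol
Divide by the smallest (0.0037488 mol): C 3.000, H 7.001, N 1.000, O 2.000

C3H7NO2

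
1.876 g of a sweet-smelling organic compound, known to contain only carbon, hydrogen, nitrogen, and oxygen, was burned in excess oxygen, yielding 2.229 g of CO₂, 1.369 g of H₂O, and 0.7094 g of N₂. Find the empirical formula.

mol C = 2.229 g CO₂ ÷ 44.009 g/mol = 0.050649 mol
mol H = 2 × 1.369 g H₂O ÷ 18.015 g/mol = 0.15198 mol
mol N = 2 × 0.7094 g N₂ ÷ 28.014 g/mol = 0.050646 mol
mass O = 1.876 − (0.60834 + 0.15320 + 0.70940) = 0.40506 g → mol O = 0.40506 ÷ 15.999 = 0.025318 mol
Divide by the smallest (0.025318 mol): C 2.001, H 6.003, N 2.000, O 1.000

C2H6N2O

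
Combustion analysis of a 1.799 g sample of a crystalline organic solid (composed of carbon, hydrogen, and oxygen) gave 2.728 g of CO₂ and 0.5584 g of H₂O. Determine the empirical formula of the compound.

mol C = 2.728 g CO₂ ÷ 44.009 g/mol = 0.061987 mol
mol H = 2 × 0.5584 g H₂O ÷ 18.015 g/mol = 0.061993 mol
mass O = 1.799 − (0.74453 + 0.062489) = 0.99198 g → mol O = 0.99198 ÷ 15.999 = 0.062003 mol
Divide by the smallest (0.061987 mol): C 1.000, H 1.000, O 1.000

CHO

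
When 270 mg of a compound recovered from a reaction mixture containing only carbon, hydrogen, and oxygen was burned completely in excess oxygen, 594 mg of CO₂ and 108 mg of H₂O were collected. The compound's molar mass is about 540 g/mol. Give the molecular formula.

C27H24O12

mol C = 0.594 g CO₂ ÷ 44.009 g/mol = 0.01350 mol
mol H = 2 × 0.108 g H₂O ÷ 18.015 g/mol = 0.01199 mol
mass O = 0.270 − (0.1621 + 0.01209) = 0.09580 g → mol O = 0.09580 ÷ 15.999 = 0.005988 mol
Divide by the smallest (0.005988 mol): C 2.254, H 2.002, O 1.000
Multiplying each by 4 gives whole numbers: C 9.02, H 8.01, O 4.00
Empirical formula: C9H8O4
Empirical-formula mass = 180.16 g/mol; 540 ÷ 180.16 ≈ 3, so the molecular formula is C27H24O12.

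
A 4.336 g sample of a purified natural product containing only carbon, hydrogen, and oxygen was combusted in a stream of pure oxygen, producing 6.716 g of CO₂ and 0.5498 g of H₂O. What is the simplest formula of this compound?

mol C = 6.716 g CO₂ ÷ 44.009 g/mol = 0.15261 mol
mol H = 2 × 0.5498 g H₂O ÷ 18.015 g/mol = 0.061038 mol
mass O = 4.336 − (1.8329 + 0.061526) = 2.4415 g → mol O = 2.4415 ÷ 15.999 = 0.15261 mol
Divide by the smallest (0.061038 mol): C 2.500, H 1.000, O 2.500
Multiplying each by 2 gives whole numbers: C 5.00, H 2.00, O 5.00

C5H2O5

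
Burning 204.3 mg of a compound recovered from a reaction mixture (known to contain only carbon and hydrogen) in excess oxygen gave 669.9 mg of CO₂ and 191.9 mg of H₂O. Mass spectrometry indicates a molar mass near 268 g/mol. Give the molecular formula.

mol C = 0.6699 g CO₂ ÷ 44.009 g/mol = 0.015222 mol
mol H = 2 × 0.1919 g H₂O ÷ 18.015 g/mol = 0.021304 mol
Divide by the smallest (0.015222 mol): C 1.000, H 1.400
Multiplying each by 5 gives whole numbers: C 5.00, H 7.00
Empirical formula: C5H7
Empirical-formula mass = 67.11 g/mol; 268 ÷ 67.11 ≈ 4, so the molecular formula is C20H28.

C20H28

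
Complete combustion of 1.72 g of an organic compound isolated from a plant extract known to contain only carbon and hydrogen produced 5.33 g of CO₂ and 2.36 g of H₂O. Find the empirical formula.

C6H13

mol C = 5.33 g CO₂ ÷ 44.009 g/mol = 0.1211 mol
mol H = 2 × 2.36 g H₂O ÷ 18.015 g/mol = 0.2620 mol
Divide by the smallest (0.1211 mol): C 1.000, H 2.163
Multiplying each by 6 gives whole numbers: C 6.00, H 12.98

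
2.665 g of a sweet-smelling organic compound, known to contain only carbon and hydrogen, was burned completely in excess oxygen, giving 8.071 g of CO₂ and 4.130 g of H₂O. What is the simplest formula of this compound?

C2H5

mol C = 8.071 g CO₂ ÷ 44.009 g/mol = 0.18339 mol
mol H = 2 × 4.130 g H₂O ÷ 18.015 g/mol = 0.45851 mol
Divide by the smallest (0.18339 mol): C 1.000, H 2.500
Multiplying each by 2 gives whole numbers: C 2.00, H 5.00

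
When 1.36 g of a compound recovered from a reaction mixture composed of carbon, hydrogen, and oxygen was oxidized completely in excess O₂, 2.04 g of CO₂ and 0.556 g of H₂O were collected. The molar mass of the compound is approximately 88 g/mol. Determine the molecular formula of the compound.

C3H4O3

mol C = 2.04 g CO₂ ÷ 44.009 g/mol = 0.04635 mol
mol H = 2 × 0.556 g H₂O ÷ 18.015 g/mol = 0.06173 mol
mass O = 1.36 − (0.5568 + 0.06222) = 0.7410 g → mol O = 0.7410 ÷ 15.999 = 0.04632 mol
Divide by the smallest (0.04632 mol): C 1.001, H 1.333, O 1.000
Multiplying each by 3 gives whole numbers: C 3.00, H 4.00, O 3.00
Empirical formula: C3H4O3
Empirical-formula mass = 88.06 g/mol; 88 ÷ 88.06 ≈ 1, so the molecular formula is C3H4O3.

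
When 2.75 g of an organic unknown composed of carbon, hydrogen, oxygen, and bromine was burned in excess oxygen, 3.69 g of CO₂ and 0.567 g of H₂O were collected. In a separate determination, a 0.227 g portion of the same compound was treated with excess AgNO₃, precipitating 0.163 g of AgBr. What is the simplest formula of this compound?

C8H6BrO5

mol C = 3.69 g CO₂ ÷ 44.009 g/mol = 0.08385 mol
mol H = 2 × 0.567 g H₂O ÷ 18.015 g/mol = 0.06295 mol
From the AgBr data: mol Br per gram of compound = (0.163 ÷ 187.772) ÷ 0.227 = 0.003824 mol/g, so in the 2.75 g combustion sample mol Br = 0.01052 mol
mass O = 2.75 − (1.007 + 0.06345 + 0.8403) = 0.8392 g → mol O = 0.8392 ÷ 15.999 = 0.05245 mol
Divide by the smallest (0.01052 mol): C 7.973, H 5.986, Br 1.000, O 4.988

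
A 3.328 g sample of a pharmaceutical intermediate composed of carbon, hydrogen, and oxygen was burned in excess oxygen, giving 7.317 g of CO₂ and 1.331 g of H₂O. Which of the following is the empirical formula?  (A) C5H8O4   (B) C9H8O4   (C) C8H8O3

(B) C9H8O4

mol C = 7.317 g CO₂ ÷ 44.009 g/mol = 0.16626 mol
mol H = 2 × 1.331 g H₂O ÷ 18.015 g/mol = 0.14777 mol
mass O = 3.328 − (1.9970 + 0.14895) = 1.1821 g → mol O = 1.1821 ÷ 15.999 = 0.073885 mol
Divide by the smallest (0.073885 mol): C 2.250, H 2.000, O 1.000
Multiplying each by 4 gives whole numbers: C 9.00, H 8.00, O 4.00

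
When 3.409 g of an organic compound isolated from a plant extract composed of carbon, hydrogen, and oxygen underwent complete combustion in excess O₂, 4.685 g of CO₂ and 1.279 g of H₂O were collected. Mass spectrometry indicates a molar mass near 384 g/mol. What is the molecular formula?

C12H16O14

mol C = 4.685 g CO₂ ÷ 44.009 g/mol = 0.10646 mol
mol H = 2 × 1.279 g H₂O ÷ 18.015 g/mol = 0.14199 mol
mass O = 3.409 − (1.2786 + 0.14313) = 1.9872 g → mol O = 1.9872 ÷ 15.999 = 0.12421 mol
Divide by the smallest (0.10646 mol): C 1.000, H 1.334, O 1.167
Multiplying each by 6 gives whole numbers: C 6.00, H 8.00, O 7.00
Empirical formula: C6H8O7
Empirical-formula mass = 192.12 g/mol; 384 ÷ 192.12 ≈ 2, so the molecular formula is C12H16O14.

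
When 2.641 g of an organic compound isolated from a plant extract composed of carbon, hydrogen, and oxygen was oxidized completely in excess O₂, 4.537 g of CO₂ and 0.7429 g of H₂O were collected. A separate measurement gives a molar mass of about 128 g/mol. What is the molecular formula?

mol C = 4.537 g CO₂ ÷ 44.009 g/mol = 0.10309 mol
mol H = 2 × 0.7429 g H₂O ÷ 18.015 g/mol = 0.082476 mol
mass O = 2.641 − (1.2382 + 0.083136) = 1.3196 g → mol O = 1.3196 ÷ 15.999 = 0.082481 mol
Divide by the smallest (0.082476 mol): C 1.250, H 1.000, O 1.000
Multiplying each by 4 gives whole numbers: C 5.00, H 4.00, O 4.00
Empirical formula: C5H4O4
Empirical-formula mass = 128.08 g/mol; 128 ÷ 128.08 ≈ 1, so the molecular formula is C5H4O4.

C5H4O4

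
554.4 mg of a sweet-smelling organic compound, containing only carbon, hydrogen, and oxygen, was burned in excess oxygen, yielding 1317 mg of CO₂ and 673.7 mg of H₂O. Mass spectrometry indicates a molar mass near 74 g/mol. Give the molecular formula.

C4H10O

mol C = 1.317 g CO₂ ÷ 44.009 g/mol = 0.029926 mol
mol H = 2 × 0.6737 g H₂O ÷ 18.015 g/mol = 0.074793 mol
mass O = 0.5544 − (0.35944 + 0.075392) = 0.11957 g → mol O = 0.11957 ÷ 15.999 = 0.0074736 mol
Divide by the smallest (0.0074736 mol): C 4.004, H 10.008, O 1.000
Empirical formula: C4H10O
Empirical-formula mass = 74.12 g/mol; 74 ÷ 74.12 ≈ 1, so the molecular formula is C4H10O.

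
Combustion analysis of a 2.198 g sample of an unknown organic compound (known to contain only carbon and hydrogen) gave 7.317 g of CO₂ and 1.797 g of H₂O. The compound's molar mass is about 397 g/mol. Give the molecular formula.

C30H36

mol C = 7.317 g CO₂ ÷ 44.009 g/mol = 0.16626 mol
mol H = 2 × 1.797 g H₂O ÷ 18.015 g/mol = 0.19950 mol
Divide by the smallest (0.16626 mol): C 1.000, H 1.200
Multiplying each by 5 gives whole numbers: C 5.00, H 6.00
Empirical formula: C5H6
Empirical-formula mass = 66.10 g/mol; 397 ÷ 66.10 ≈ 6, so the molecular formula is C30H36.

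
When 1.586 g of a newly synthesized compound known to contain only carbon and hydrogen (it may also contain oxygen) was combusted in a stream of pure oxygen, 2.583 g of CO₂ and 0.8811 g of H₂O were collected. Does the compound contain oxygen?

yes

mol C = 2.583 g CO₂ ÷ 44.009 g/mol = 0.058693 mol
mol H = 2 × 0.8811 g H₂O ÷ 18.015 g/mol = 0.097818 mol
C and H account for only 0.80356 g of the 1.586 g sample; the remaining 0.78244 g must be oxygen.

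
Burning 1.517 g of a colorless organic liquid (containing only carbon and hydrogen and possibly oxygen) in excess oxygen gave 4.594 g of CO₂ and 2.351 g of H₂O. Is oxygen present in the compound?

mol C = 4.594 g CO₂ ÷ 44.009 g/mol = 0.10439 mol
mol H = 2 × 2.351 g H₂O ÷ 18.015 g/mol = 0.26100 mol
C and H together account for 1.5169 g — essentially the entire 1.517 g sample — so the compound contains no oxygen.

no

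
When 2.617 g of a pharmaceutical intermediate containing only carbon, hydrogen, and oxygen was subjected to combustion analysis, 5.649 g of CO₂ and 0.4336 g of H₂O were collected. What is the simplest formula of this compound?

C8H3O4

mol C = 5.649 g CO₂ ÷ 44.009 g/mol = 0.12836 mol
mol H = 2 × 0.4336 g H₂O ÷ 18.015 g/mol = 0.048138 mol
mass O = 2.617 − (1.5417 + 0.048523) = 1.0267 g → mol O = 1.0267 ÷ 15.999 = 0.064176 mol
Divide by the smallest (0.048138 mol): C 2.667, H 1.000, O 1.333
Multiplying each by 3 gives whole numbers: C 8.00, H 3.00, O 4.00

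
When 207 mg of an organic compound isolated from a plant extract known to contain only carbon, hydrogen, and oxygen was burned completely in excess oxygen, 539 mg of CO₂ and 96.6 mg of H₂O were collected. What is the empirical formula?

mol C = 0.539 g CO₂ ÷ 44.009 g/mol = 0.01225 mol
mol H = 2 × 0.0966 g H₂O ÷ 18.015 g/mol = 0.01072 mol
mass O = 0.207 − (0.1471 + 0.01081) = 0.04909 g → mol O = 0.04909 ÷ 15.999 = 0.003068 mol
Divide by the smallest (0.003068 mol): C 3.992, H 3.496, O 1.000
Multiplying each by 2 gives whole numbers: C 7.98, H 6.99, O 2.00

C8H7O2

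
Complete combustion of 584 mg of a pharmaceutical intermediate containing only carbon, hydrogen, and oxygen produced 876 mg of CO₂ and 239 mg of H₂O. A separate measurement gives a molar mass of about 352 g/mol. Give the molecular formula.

C12H16O12

mol C = 0.876 g CO₂ ÷ 44.009 g/mol = 0.01991 mol
mol H = 2 × 0.239 g H₂O ÷ 18.015 g/mol = 0.02653 mol
mass O = 0.584 − (0.2391 + 0.02675) = 0.3182 g → mol O = 0.3182 ÷ 15.999 = 0.01989 mol
Divide by the smallest (0.01989 mol): C 1.001, H 1.334, O 1.000
Multiplying each by 3 gives whole numbers: C 3.00, H 4.00, O 3.00
Empirical formula: C3H4O3
Empirical-formula mass = 88.06 g/mol; 352 ÷ 88.06 ≈ 4, so the molecular formula is C12H16O12.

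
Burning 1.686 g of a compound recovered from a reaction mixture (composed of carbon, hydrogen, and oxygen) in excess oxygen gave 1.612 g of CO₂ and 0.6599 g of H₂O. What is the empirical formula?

CH2O2

mol C = 1.612 g CO₂ ÷ 44.009 g/mol = 0.036629 mol
mol H = 2 × 0.6599 g H₂O ÷ 18.015 g/mol = 0.073261 mol
mass O = 1.686 − (0.43995 + 0.073847) = 1.1722 g → mol O = 1.1722 ÷ 15.999 = 0.073267 mol
Divide by the smallest (0.036629 mol): C 1.000, H 2.000, O 2.000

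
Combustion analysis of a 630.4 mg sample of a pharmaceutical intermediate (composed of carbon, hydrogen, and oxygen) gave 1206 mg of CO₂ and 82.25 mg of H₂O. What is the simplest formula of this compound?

mol C = 1.206 g CO₂ ÷ 44.009 g/mol = 0.027403 mol
mol H = 2 × 0.08225 g H₂O ÷ 18.015 g/mol = 0.0091313 mol
mass O = 0.6304 − (0.32914 + 0.0092043) = 0.29205 g → mol O = 0.29205 ÷ 15.999 = 0.018254 mol
Divide by the smallest (0.0091313 mol): C 3.001, H 1.000, O 1.999

C3HO2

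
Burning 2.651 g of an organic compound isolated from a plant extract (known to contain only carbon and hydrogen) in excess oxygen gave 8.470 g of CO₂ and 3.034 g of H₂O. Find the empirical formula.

C4H7

mol C = 8.470 g CO₂ ÷ 44.009 g/mol = 0.19246 mol
mol H = 2 × 3.034 g H₂O ÷ 18.015 g/mol = 0.33683 mol
Divide by the smallest (0.19246 mol): C 1.000, H 1.750
Multiplying each by 4 gives whole numbers: C 4.00, H 7.00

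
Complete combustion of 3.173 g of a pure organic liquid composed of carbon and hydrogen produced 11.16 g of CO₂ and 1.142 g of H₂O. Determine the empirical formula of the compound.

mol C = 11.16 g CO₂ ÷ 44.009 g/mol = 0.25358 mol
mol H = 2 × 1.142 g H₂O ÷ 18.015 g/mol = 0.12678 mol
Divide by the smallest (0.12678 mol): C 2.000, H 1.000

C2H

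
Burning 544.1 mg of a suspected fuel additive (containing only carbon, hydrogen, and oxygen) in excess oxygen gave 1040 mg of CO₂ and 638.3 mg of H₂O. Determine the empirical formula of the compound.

C2H6O

mol C = 1.040 g CO₂ ÷ 44.009 g/mol = 0.023632 mol
mol H = 2 × 0.6383 g H₂O ÷ 18.015 g/mol = 0.070863 mol
mass O = 0.5441 − (0.28384 + 0.071430) = 0.18883 g → mol O = 0.18883 ÷ 15.999 = 0.011803 mol
Divide by the smallest (0.011803 mol): C 2.002, H 6.004, O 1.000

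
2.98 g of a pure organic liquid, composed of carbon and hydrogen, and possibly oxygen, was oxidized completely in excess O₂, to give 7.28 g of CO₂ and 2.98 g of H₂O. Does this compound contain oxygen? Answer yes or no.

yes

mol C = 7.28 g CO₂ ÷ 44.009 g/mol = 0.1654 mol
mol H = 2 × 2.98 g H₂O ÷ 18.015 g/mol = 0.3308 mol
C and H account for only 2.320 g of the 2.98 g sample; the remaining 0.6596 g must be oxygen.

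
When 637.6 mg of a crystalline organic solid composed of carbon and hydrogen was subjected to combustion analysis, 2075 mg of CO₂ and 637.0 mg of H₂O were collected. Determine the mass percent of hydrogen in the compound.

11.18%

mol C = 2.075 g CO₂ ÷ 44.009 g/mol = 0.047149 mol
mol H = 2 × 0.6370 g H₂O ÷ 18.015 g/mol = 0.070719 mol
mass % H = 0.071285 g ÷ 0.6376 g × 100%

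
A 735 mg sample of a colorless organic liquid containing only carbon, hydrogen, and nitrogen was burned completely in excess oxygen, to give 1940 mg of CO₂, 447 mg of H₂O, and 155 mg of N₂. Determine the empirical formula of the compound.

mol C = 1.94 g CO₂ ÷ 44.009 g/mol = 0.04408 mol
mol H = 2 × 0.447 g H₂O ÷ 18.015 g/mol = 0.04963 mol
mol N = 2 × 0.155 g N₂ ÷ 28.014 g/mol = 0.01107 mol
Divide by the smallest (0.01107 mol): C 3.984, H 4.485, N 1.000
Multiplying each by 2 gives whole numbers: C 7.97, H 8.97, N 2.00

C8H9N2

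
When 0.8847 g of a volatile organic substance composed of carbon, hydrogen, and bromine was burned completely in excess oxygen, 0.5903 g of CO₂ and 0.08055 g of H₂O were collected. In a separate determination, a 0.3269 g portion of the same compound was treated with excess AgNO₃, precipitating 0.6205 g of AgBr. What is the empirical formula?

mol C = 0.5903 g CO₂ ÷ 44.009 g/mol = 0.013413 mol
mol H = 2 × 0.08055 g H₂O ÷ 18.015 g/mol = 0.0089425 mol
From the AgBr data: mol Br per gram of compound = (0.6205 ÷ 187.772) ÷ 0.3269 = 0.010109 mol/g, so in the 0.8847 g combustion sample mol Br = 0.0089432 mol
Divide by the smallest (0.0089425 mol): C 1.500, H 1.000, Br 1.000
Multiplying each by 2 gives whole numbers: C 3.00, H 2.00, Br 2.00

C3H2Br2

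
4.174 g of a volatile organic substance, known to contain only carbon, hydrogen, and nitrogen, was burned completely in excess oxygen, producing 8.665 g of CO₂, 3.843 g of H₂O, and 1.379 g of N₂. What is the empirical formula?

mol C = 8.665 g CO₂ ÷ 44.009 g/mol = 0.19689 mol
mol H = 2 × 3.843 g H₂O ÷ 18.015 g/mol = 0.42664 mol
mol N = 2 × 1.379 g N₂ ÷ 28.014 g/mol = 0.098451 mol
Divide by the smallest (0.098451 mol): C 2.000, H 4.334, N 1.000
Multiplying each by 3 gives whole numbers: C 6.00, H 13.00, N 3.00

C6H13N3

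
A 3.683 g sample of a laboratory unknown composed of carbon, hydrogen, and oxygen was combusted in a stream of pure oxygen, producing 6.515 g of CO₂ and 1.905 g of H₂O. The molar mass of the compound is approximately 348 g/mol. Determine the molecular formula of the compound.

C14H20O10

mol C = 6.515 g CO₂ ÷ 44.009 g/mol = 0.14804 mol
mol H = 2 × 1.905 g H₂O ÷ 18.015 g/mol = 0.21149 mol
mass O = 3.683 − (1.7781 + 0.21318) = 1.6917 g → mol O = 1.6917 ÷ 15.999 = 0.10574 mol
Divide by the smallest (0.10574 mol): C 1.400, H 2.000, O 1.000
Multiplying each by 5 gives whole numbers: C 7.00, H 10.00, O 5.00
Empirical formula: C7H10O5
Empirical-formula mass = 174.15 g/mol; 348 ÷ 174.15 ≈ 2, so the molecular formula is C14H20O10.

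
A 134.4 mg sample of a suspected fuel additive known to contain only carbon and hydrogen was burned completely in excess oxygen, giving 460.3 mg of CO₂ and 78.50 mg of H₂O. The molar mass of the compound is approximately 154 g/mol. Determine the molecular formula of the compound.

C12H10

mol C = 0.4603 g CO₂ ÷ 44.009 g/mol = 0.010459 mol
mol H = 2 × 0.07850 g H₂O ÷ 18.015 g/mol = 0.0087150 mol
Divide by the smallest (0.0087150 mol): C 1.200, H 1.000
Multiplying each by 5 gives whole numbers: C 6.00, H 5.00
Empirical formula: C6H5
Empirical-formula mass = 77.11 g/mol; 154 ÷ 77.11 ≈ 2, so the molecular formula is C12H10.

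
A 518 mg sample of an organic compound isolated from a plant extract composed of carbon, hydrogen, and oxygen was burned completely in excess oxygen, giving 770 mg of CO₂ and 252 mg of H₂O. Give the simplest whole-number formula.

mol C = 0.770 g CO₂ ÷ 44.009 g/mol = 0.01750 mol
mol H = 2 × 0.252 g H₂O ÷ 18.015 g/mol = 0.02798 mol
mass O = 0.518 − (0.2101 + 0.02820) = 0.2796 g → mol O = 0.2796 ÷ 15.999 = 0.01748 mol
Divide by the smallest (0.01748 mol): C 1.001, H 1.601, O 1.000
Multiplying each by 5 gives whole numbers: C 5.00, H 8.00, O 5.00

C5H8O5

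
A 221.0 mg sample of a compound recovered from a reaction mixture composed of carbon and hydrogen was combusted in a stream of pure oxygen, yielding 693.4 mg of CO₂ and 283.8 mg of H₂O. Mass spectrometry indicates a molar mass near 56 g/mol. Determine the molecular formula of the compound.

mol C = 0.6934 g CO₂ ÷ 44.009 g/mol = 0.015756 mol
mol H = 2 × 0.2838 g H₂O ÷ 18.015 g/mol = 0.031507 mol
Divide by the smallest (0.015756 mol): C 1.000, H 2.000
Empirical formula: CH2
Empirical-formula mass = 14.03 g/mol; 56 ÷ 14.03 ≈ 4, so the molecular formula is C4H8.

C4H8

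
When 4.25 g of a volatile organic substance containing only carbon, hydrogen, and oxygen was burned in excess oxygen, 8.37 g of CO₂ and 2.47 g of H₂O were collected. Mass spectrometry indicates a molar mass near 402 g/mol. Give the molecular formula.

C18H26O10

mol C = 8.37 g CO₂ ÷ 44.009 g/mol = 0.1902 mol
mol H = 2 × 2.47 g H₂O ÷ 18.015 g/mol = 0.2742 mol
mass O = 4.25 − (2.284 + 0.2764) = 1.689 g → mol O = 1.689 ÷ 15.999 = 0.1056 mol
Divide by the smallest (0.1056 mol): C 1.801, H 2.597, O 1.000
Multiplying each by 5 gives whole numbers: C 9.01, H 12.99, O 5.00
Empirical formula: C9H13O5
Empirical-formula mass = 201.20 g/mol; 402 ÷ 201.20 ≈ 2, so the molecular formula is C18H26O10.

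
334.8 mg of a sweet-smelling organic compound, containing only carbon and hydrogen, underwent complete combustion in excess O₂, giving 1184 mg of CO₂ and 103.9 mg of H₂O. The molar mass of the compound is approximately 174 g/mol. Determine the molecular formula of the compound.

mol C = 1.184 g CO₂ ÷ 44.009 g/mol = 0.026904 mol
mol H = 2 × 0.1039 g H₂O ÷ 18.015 g/mol = 0.011535 mol
Divide by the smallest (0.011535 mol): C 2.332, H 1.000
Multiplying each by 3 gives whole numbers: C 7.00, H 3.00
Empirical formula: C7H3
Empirical-formula mass = 87.10 g/mol; 174 ÷ 87.10 ≈ 2, so the molecular formula is C14H6.

C14H6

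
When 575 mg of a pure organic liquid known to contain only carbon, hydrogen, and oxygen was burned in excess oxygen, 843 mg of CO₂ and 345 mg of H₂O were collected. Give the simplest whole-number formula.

CH2O

mol C = 0.843 g CO₂ ÷ 44.009 g/mol = 0.01916 mol
mol H = 2 × 0.345 g H₂O ÷ 18.015 g/mol = 0.03830 mol
mass O = 0.575 − (0.2301 + 0.03861) = 0.3063 g → mol O = 0.3063 ÷ 15.999 = 0.01915 mol
Divide by the smallest (0.01915 mol): C 1.000, H 2.000, O 1.000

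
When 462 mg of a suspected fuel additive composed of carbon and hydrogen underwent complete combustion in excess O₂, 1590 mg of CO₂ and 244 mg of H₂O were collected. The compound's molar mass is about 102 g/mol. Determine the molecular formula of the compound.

C8H6

mol C = 1.59 g CO₂ ÷ 44.009 g/mol = 0.03613 mol
mol H = 2 × 0.244 g H₂O ÷ 18.015 g/mol = 0.02709 mol
Divide by the smallest (0.02709 mol): C 1.334, H 1.000
Multiplying each by 3 gives whole numbers: C 4.00, H 3.00
Empirical formula: C4H3
Empirical-formula mass = 51.07 g/mol; 102 ÷ 51.07 ≈ 2, so the molecular formula is C8H6.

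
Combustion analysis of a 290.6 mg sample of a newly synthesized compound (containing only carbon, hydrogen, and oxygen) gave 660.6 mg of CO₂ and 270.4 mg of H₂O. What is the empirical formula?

mol C = 0.6606 g CO₂ ÷ 44.009 g/mol = 0.015011 mol
mol H = 2 × 0.2704 g H₂O ÷ 18.015 g/mol = 0.030019 mol
mass O = 0.2906 − (0.18029 + 0.030260) = 0.080049 g → mol O = 0.080049 ÷ 15.999 = 0.0050033 mol
Divide by the smallest (0.0050033 mol): C 3.000, H 6.000, O 1.000

C3H6O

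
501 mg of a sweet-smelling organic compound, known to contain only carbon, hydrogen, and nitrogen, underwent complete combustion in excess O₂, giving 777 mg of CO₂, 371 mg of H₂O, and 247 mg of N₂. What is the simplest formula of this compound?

C3H7N3

mol C = 0.777 g CO₂ ÷ 44.009 g/mol = 0.01766 mol
mol H = 2 × 0.371 g H₂O ÷ 18.015 g/mol = 0.04119 mol
mol N = 2 × 0.247 g N₂ ÷ 28.014 g/mol = 0.01763 mol
Divide by the smallest (0.01763 mol): C 1.001, H 2.336, N 1.000
Multiplying each by 3 gives whole numbers: C 3.00, H 7.01, N 3.00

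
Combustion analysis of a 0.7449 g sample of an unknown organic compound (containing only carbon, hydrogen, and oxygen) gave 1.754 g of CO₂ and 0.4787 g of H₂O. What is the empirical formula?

mol C = 1.754 g CO₂ ÷ 44.009 g/mol = 0.039855 mol
mol H = 2 × 0.4787 g H₂O ÷ 18.015 g/mol = 0.053145 mol
mass O = 0.7449 − (0.47870 + 0.053570) = 0.21263 g → mol O = 0.21263 ÷ 15.999 = 0.013290 mol
Divide by the smallest (0.013290 mol): C 2.999, H 3.999, O 1.000

C3H4O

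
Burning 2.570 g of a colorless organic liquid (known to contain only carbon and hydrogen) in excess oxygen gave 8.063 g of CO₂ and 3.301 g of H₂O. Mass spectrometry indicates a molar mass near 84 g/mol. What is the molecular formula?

mol C = 8.063 g CO₂ ÷ 44.009 g/mol = 0.18321 mol
mol H = 2 × 3.301 g H₂O ÷ 18.015 g/mol = 0.36647 mol
Divide by the smallest (0.18321 mol): C 1.000, H 2.000
Empirical formula: CH2
Empirical-formula mass = 14.03 g/mol; 84 ÷ 14.03 ≈ 6, so the molecular formula is C6H12.

C6H12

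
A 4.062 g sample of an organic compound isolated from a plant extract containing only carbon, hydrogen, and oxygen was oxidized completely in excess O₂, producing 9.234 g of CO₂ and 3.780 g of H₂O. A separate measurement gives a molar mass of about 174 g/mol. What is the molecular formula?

C9H18O3

mol C = 9.234 g CO₂ ÷ 44.009 g/mol = 0.20982 mol
mol H = 2 × 3.780 g H₂O ÷ 18.015 g/mol = 0.41965 mol
mass O = 4.062 − (2.5202 + 0.42301) = 1.1188 g → mol O = 1.1188 ÷ 15.999 = 0.069932 mol
Divide by the smallest (0.069932 mol): C 3.000, H 6.001, O 1.000
Empirical formula: C3H6O
Empirical-formula mass = 58.08 g/mol; 174 ÷ 58.08 ≈ 3, so the molecular formula is C9H18O3.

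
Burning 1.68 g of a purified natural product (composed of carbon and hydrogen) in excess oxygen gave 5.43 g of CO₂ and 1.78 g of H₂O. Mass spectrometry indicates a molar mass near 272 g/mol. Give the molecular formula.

mol C = 5.43 g CO₂ ÷ 44.009 g/mol = 0.1234 mol
mol H = 2 × 1.78 g H₂O ÷ 18.015 g/mol = 0.1976 mol
Divide by the smallest (0.1234 mol): C 1.000, H 1.602
Multiplying each by 5 gives whole numbers: C 5.00, H 8.01
Empirical formula: C5H8
Empirical-formula mass = 68.12 g/mol; 272 ÷ 68.12 ≈ 4, so the molecular formula is C20H32.

C20H32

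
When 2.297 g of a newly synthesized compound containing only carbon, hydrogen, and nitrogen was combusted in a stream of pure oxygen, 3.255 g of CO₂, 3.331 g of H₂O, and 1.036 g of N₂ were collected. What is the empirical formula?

CH5N

mol C = 3.255 g CO₂ ÷ 44.009 g/mol = 0.073962 mol
mol H = 2 × 3.331 g H₂O ÷ 18.015 g/mol = 0.36980 mol
mol N = 2 × 1.036 g N₂ ÷ 28.014 g/mol = 0.073963 mol
Divide by the smallest (0.073962 mol): C 1.000, H 5.000, N 1.000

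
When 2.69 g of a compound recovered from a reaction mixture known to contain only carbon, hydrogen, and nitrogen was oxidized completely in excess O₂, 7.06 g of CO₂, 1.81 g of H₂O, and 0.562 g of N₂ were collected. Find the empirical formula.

C4H5N

mol C = 7.06 g CO₂ ÷ 44.009 g/mol = 0.1604 mol
mol H = 2 × 1.81 g H₂O ÷ 18.015 g/mol = 0.2009 mol
mol N = 2 × 0.562 g N₂ ÷ 28.014 g/mol = 0.04012 mol
Divide by the smallest (0.04012 mol): C 3.998, H 5.008, N 1.000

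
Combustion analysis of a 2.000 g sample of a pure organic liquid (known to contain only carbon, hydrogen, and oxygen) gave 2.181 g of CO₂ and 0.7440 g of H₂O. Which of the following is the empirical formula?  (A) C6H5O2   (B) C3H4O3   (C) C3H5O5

(C) C3H5O5

mol C = 2.181 g CO₂ ÷ 44.009 g/mol = 0.049558 mol
mol H = 2 × 0.7440 g H₂O ÷ 18.015 g/mol = 0.082598 mol
mass O = 2.000 − (0.59524 + 0.083259) = 1.3215 g → mol O = 1.3215 ÷ 15.999 = 0.082599 mol
Divide by the smallest (0.049558 mol): C 1.000, H 1.667, O 1.667
Multiplying each by 3 gives whole numbers: C 3.00, H 5.00, O 5.00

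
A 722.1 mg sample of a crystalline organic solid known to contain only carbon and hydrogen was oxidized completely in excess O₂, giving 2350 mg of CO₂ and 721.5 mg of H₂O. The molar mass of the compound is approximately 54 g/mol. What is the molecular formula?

C4H6

mol C = 2.350 g CO₂ ÷ 44.009 g/mol = 0.053398 mol
mol H = 2 × 0.7215 g H₂O ÷ 18.015 g/mol = 0.080100 mol
Divide by the smallest (0.053398 mol): C 1.000, H 1.500
Multiplying each by 2 gives whole numbers: C 2.00, H 3.00
Empirical formula: C2H3
Empirical-formula mass = 27.05 g/mol; 54 ÷ 27.05 ≈ 2, so the molecular formula is C4H6.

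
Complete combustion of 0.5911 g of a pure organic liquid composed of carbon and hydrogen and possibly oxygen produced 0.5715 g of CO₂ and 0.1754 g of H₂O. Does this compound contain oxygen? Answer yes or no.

yes

mol C = 0.5715 g CO₂ ÷ 44.009 g/mol = 0.012986 mol
mol H = 2 × 0.1754 g H₂O ÷ 18.015 g/mol = 0.019473 mol
C and H account for only 0.17560 g of the 0.5911 g sample; the remaining 0.41550 g must be oxygen.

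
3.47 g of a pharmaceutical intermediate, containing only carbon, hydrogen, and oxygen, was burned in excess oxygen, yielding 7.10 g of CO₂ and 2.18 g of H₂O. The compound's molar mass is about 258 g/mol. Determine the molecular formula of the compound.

C12H18O6

mol C = 7.10 g CO₂ ÷ 44.009 g/mol = 0.1613 mol
mol H = 2 × 2.18 g H₂O ÷ 18.015 g/mol = 0.2420 mol
mass O = 3.47 − (1.938 + 0.2440) = 1.288 g → mol O = 1.288 ÷ 15.999 = 0.08052 mol
Divide by the smallest (0.08052 mol): C 2.004, H 3.006, O 1.000
Empirical formula: C2H3O
Empirical-formula mass = 43.05 g/mol; 258 ÷ 43.05 ≈ 6, so the molecular formula is C12H18O6.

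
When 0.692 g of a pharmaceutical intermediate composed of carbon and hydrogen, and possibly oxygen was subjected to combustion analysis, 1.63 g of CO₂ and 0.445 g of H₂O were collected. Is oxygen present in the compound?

yes

mol C = 1.63 g CO₂ ÷ 44.009 g/mol = 0.03704 mol
mol H = 2 × 0.445 g H₂O ÷ 18.015 g/mol = 0.04940 mol
C and H account for only 0.4947 g of the 0.692 g sample; the remaining 0.1973 g must be oxygen.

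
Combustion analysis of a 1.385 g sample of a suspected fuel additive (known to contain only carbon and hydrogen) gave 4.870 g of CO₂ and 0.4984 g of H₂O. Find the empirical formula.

C2H

mol C = 4.870 g CO₂ ÷ 44.009 g/mol = 0.11066 mol
mol H = 2 × 0.4984 g H₂O ÷ 18.015 g/mol = 0.055332 mol
Divide by the smallest (0.055332 mol): C 2.000, H 1.000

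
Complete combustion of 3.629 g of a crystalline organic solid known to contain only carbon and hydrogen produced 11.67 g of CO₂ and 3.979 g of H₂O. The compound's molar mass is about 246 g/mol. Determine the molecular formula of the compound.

mol C = 11.67 g CO₂ ÷ 44.009 g/mol = 0.26517 mol
mol H = 2 × 3.979 g H₂O ÷ 18.015 g/mol = 0.44174 mol
Divide by the smallest (0.26517 mol): C 1.000, H 1.666
Multiplying each by 3 gives whole numbers: C 3.00, H 5.00
Empirical formula: C3H5
Empirical-formula mass = 41.07 g/mol; 246 ÷ 41.07 ≈ 6, so the molecular formula is C18H30.

C18H30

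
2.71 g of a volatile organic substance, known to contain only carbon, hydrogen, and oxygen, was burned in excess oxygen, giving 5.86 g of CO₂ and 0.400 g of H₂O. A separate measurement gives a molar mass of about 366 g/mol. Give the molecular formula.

C18H6O9

mol C = 5.86 g CO₂ ÷ 44.009 g/mol = 0.1332 mol
mol H = 2 × 0.400 g H₂O ÷ 18.015 g/mol = 0.04441 mol
mass O = 2.71 − (1.599 + 0.04476) = 1.066 g → mol O = 1.066 ÷ 15.999 = 0.06662 mol
Divide by the smallest (0.04441 mol): C 2.998, H 1.000, O 1.500
Multiplying each by 2 gives whole numbers: C 6.00, H 2.00, O 3.00
Empirical formula: C6H2O3
Empirical-formula mass = 122.08 g/mol; 366 ÷ 122.08 ≈ 3, so the molecular formula is C18H6O9.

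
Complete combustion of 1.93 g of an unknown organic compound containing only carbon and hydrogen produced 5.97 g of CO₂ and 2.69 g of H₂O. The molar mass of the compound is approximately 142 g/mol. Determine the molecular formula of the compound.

C10H22

mol C = 5.97 g CO₂ ÷ 44.009 g/mol = 0.1357 mol
mol H = 2 × 2.69 g H₂O ÷ 18.015 g/mol = 0.2986 mol
Divide by the smallest (0.1357 mol): C 1.000, H 2.201
Multiplying each by 5 gives whole numbers: C 5.00, H 11.01
Empirical formula: C5H11
Empirical-formula mass = 71.14 g/mol; 142 ÷ 71.14 ≈ 2, so the molecular formula is C10H22.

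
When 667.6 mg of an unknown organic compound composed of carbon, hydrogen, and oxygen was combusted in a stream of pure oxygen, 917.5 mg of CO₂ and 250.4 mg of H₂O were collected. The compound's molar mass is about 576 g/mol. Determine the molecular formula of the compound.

C18H24O21

mol C = 0.9175 g CO₂ ÷ 44.009 g/mol = 0.020848 mol
mol H = 2 × 0.2504 g H₂O ÷ 18.015 g/mol = 0.027799 mol
mass O = 0.6676 − (0.25041 + 0.028021) = 0.38917 g → mol O = 0.38917 ÷ 15.999 = 0.024325 mol
Divide by the smallest (0.020848 mol): C 1.000, H 1.333, O 1.167
Multiplying each by 6 gives whole numbers: C 6.00, H 8.00, O 7.00
Empirical formula: C6H8O7
Empirical-formula mass = 192.12 g/mol; 576 ÷ 192.12 ≈ 3, so the molecular formula is C18H24O21.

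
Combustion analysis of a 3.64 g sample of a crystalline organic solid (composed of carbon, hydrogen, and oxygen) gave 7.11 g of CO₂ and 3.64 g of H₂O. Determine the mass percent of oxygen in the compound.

mol C = 7.11 g CO₂ ÷ 44.009 g/mol = 0.1616 mol
mol H = 2 × 3.64 g H₂O ÷ 18.015 g/mol = 0.4041 mol
mass O = 3.64 − (1.940 + 0.4073) = 1.292 g → mol O = 1.292 ÷ 15.999 = 0.08077 mol
mass % O = 1.292 g ÷ 3.64 g × 100%

35.5%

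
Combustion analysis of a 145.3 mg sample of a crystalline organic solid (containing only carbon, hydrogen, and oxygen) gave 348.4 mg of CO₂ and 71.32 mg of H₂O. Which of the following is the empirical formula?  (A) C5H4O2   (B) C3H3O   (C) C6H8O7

(B) C3H3O

mol C = 0.3484 g CO₂ ÷ 44.009 g/mol = 0.0079166 mol
mol H = 2 × 0.07132 g H₂O ÷ 18.015 g/mol = 0.0079178 mol
mass O = 0.1453 − (0.095086 + 0.0079812) = 0.042233 g → mol O = 0.042233 ÷ 15.999 = 0.0026397 mol
Divide by the smallest (0.0026397 mol): C 2.999, H 2.999, O 1.000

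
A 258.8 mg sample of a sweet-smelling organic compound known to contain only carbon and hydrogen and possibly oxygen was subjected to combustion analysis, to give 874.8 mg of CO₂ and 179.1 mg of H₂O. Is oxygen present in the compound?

mol C = 0.8748 g CO₂ ÷ 44.009 g/mol = 0.019878 mol
mol H = 2 × 0.1791 g H₂O ÷ 18.015 g/mol = 0.019883 mol
C and H together account for 0.25879 g — essentially the entire 0.2588 g sample — so the compound contains no oxygen.

no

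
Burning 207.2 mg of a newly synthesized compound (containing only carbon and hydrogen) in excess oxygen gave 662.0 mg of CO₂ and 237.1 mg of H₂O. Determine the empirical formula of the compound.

C4H7

mol C = 0.6620 g CO₂ ÷ 44.009 g/mol = 0.015042 mol
mol H = 2 × 0.2371 g H₂O ÷ 18.015 g/mol = 0.026323 mol
Divide by the smallest (0.015042 mol): C 1.000, H 1.750
Multiplying each by 4 gives whole numbers: C 4.00, H 7.00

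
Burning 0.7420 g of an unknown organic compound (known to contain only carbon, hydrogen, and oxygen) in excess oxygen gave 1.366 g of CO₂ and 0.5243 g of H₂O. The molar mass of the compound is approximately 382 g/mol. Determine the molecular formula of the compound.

mol C = 1.366 g CO₂ ÷ 44.009 g/mol = 0.031039 mol
mol H = 2 × 0.5243 g H₂O ÷ 18.015 g/mol = 0.058207 mol
mass O = 0.7420 − (0.37281 + 0.058673) = 0.31052 g → mol O = 0.31052 ÷ 15.999 = 0.019409 mol
Divide by the smallest (0.019409 mol): C 1.599, H 2.999, O 1.000
Multiplying each by 5 gives whole numbers: C 8.00, H 15.00, O 5.00
Empirical formula: C8H15O5
Empirical-formula mass = 191.20 g/mol; 382 ÷ 191.20 ≈ 2, so the molecular formula is C16H30O10.

C16H30O10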